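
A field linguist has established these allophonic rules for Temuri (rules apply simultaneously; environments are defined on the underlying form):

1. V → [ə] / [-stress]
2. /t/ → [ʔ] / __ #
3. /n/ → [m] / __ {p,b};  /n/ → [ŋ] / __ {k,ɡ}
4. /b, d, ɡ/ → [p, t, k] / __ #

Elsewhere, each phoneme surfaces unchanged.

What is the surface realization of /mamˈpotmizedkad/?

[məmˈpotməzədkət]

/m/ (word-initial): no rule targets it → [m].
/a/ (between /m/ and /m/) occurs in an unstressed syllable → [ə] by rule 1.
/m/ — not in any rule's target class → [m].
/p/ (between /m/ and /o/) is unaffected → [p].
/o/ — between /p/ and /t/; rule 1 does not apply here → [o].
/t/ — between /o/ and /m/; rule 2 does not apply here → [t].
/m/ stays [m].
/i/ (between /m/ and /z/): in an unstressed syllable, so rule 1 applies → [ə].
/z/ stays [z].
/e/ meets the environment for rule 1 (in an unstressed syllable) → [ə].
/d/ (between /e/ and /k/) fails the environment for rule 4, so it stays [d].
/k/ (between /d/ and /a/): no rule targets it → [k].
Rule 1 applies to /a/ (between /k/ and /d/: in an unstressed syllable) → [ə].
/d/ meets the environment for rule 4 (word-finally) → [t].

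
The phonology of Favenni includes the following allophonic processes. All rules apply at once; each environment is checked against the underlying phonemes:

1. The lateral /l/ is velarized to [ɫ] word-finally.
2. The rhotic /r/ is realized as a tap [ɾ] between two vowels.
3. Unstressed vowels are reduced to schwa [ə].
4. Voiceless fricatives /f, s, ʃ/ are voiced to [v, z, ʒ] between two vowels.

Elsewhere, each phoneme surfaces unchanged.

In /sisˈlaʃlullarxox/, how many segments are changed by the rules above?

4

Segments that undergo a rule: /i/ → [ə] (rule 3); /u/ → [ə] (rule 3); /a/ → [ə] (rule 3); /o/ → [ə] (rule 3).
All other segments surface unchanged.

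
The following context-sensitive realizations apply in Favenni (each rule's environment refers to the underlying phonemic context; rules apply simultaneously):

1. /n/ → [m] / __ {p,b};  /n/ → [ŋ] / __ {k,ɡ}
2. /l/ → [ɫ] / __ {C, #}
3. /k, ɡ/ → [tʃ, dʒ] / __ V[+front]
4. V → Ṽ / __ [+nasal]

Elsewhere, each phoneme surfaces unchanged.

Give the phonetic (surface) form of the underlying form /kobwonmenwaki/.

/k/ (word-initial) fails the environment for rule 3, so it stays [k].
/o/ (between /k/ and /b/) is in the target of rule 4 but the environment (before a nasal consonant) is not met → [o].
/b/ (between /o/ and /w/) is unaffected → [b].
/w/ — not in any rule's target class → [w].
/o/ — between /w/ and /n/, before a nasal consonant — surfaces as [õ] (rule 4).
/n/ — between /o/ and /m/; rule 1 does not apply here → [n].
/m/ (between /n/ and /e/): no rule targets it → [m].
/e/ meets the environment for rule 4 (before a nasal consonant) → [ẽ].
/n/ (between /e/ and /w/) is in the target of rule 1 but the environment (before a labial or velar stop) is not met → [n].
/w/ (between /n/ and /a/) is unaffected → [w].
/a/ — between /w/ and /k/; rule 4 does not apply here → [a].
/k/ (between /a/ and /i/): before a front vowel, so rule 3 applies → [tʃ].
/i/ — word-final; rule 4 does not apply here → [i].

[kobwõnmẽnwatʃi]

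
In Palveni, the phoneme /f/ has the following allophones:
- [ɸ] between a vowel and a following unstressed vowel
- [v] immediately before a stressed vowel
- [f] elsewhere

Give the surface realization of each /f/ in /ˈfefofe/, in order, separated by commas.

[v], [ɸ], [ɸ]

Occurrence 1 (position 1): immediately before a stressed vowel → [v].
Occurrence 2 (position 3): between a vowel and a following unstressed vowel → [ɸ].
Occurrence 3 (position 5): between a vowel and a following unstressed vowel → [ɸ].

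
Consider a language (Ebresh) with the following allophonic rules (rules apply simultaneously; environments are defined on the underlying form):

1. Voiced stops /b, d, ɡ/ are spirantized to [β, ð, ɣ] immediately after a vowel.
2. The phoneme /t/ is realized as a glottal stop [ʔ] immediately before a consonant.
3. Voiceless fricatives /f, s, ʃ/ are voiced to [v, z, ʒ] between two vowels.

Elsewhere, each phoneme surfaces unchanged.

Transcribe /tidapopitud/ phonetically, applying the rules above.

[tiðapopituð]

/t/ (word-initial) fails the environment for rule 2, so it stays [t].
/i/ stays [i].
/d/ (between /i/ and /a/): immediately after a vowel, so rule 1 applies → [ð].
/a/ — not in any rule's target class → [a].
/p/ (between /a/ and /o/): no rule targets it → [p].
/o/ (between /p/ and /p/): no rule targets it → [o].
/p/ — not in any rule's target class → [p].
/i/ (between /p/ and /t/) is unaffected → [i].
/t/ (between /i/ and /u/) is in the target of rule 2 but the environment (immediately before a consonant) is not met → [t].
/u/ (between /t/ and /d/) is unaffected → [u].
/d/ — word-final, immediately after a vowel — surfaces as [ð] (rule 1).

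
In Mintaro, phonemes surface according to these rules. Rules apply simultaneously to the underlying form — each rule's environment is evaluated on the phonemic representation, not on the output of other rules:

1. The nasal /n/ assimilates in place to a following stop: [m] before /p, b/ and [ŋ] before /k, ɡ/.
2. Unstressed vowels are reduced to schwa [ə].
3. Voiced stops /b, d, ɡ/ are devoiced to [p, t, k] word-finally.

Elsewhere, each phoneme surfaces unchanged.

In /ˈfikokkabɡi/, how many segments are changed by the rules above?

3

Segments that undergo a rule: /o/ → [ə] (rule 2); /a/ → [ə] (rule 2); /i/ → [ə] (rule 2).
All other segments surface unchanged.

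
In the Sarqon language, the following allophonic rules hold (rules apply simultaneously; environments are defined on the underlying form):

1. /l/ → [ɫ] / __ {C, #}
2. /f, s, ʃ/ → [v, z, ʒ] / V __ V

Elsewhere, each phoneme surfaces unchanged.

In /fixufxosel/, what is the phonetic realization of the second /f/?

/f/ (between /u/ and /x/) fails the environment for rule 2, so it stays [f].

[f]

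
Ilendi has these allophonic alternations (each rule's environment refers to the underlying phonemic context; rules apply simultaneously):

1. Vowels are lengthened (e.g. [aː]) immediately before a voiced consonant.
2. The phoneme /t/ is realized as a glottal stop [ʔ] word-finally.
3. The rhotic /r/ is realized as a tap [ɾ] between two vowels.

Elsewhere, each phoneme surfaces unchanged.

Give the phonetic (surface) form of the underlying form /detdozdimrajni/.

/d/ (word-initial) is unaffected → [d].
/e/ — between /d/ and /t/; rule 1 does not apply here → [e].
/t/ — between /e/ and /d/; rule 2 does not apply here → [t].
/d/ (between /t/ and /o/): no rule targets it → [d].
Rule 1 applies to /o/ (between /d/ and /z/: before a voiced consonant) → [oː].
/z/ (between /o/ and /d/) is unaffected → [z].
/d/ (between /z/ and /i/): no rule targets it → [d].
/i/ — between /d/ and /m/, before a voiced consonant — surfaces as [iː] (rule 1).
/m/ (between /i/ and /r/) is unaffected → [m].
/r/ — between /m/ and /a/; rule 3 does not apply here → [r].
/a/ meets the environment for rule 1 (before a voiced consonant) → [aː].
/j/ (between /a/ and /n/): no rule targets it → [j].
/n/ (between /j/ and /i/) is unaffected → [n].
/i/ (word-final) is in the target of rule 1 but the environment (before a voiced consonant) is not met → [i].

[detdoːzdiːmraːjni]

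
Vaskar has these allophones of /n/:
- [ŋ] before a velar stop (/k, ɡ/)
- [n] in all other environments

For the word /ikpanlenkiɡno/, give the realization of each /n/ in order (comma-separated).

Occurrence 1 (position 5): no conditioning environment matches → elsewhere allophone [n].
Occurrence 2 (position 8): before a velar stop → [ŋ].
Occurrence 3 (position 12): no conditioning environment matches → elsewhere allophone [n].

[n], [ŋ], [n]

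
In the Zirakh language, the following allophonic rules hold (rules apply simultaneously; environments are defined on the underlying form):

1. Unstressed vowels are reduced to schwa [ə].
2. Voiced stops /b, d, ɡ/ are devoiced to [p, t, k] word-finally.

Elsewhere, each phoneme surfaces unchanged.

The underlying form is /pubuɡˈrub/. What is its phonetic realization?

[pəbəɡˈrup]

/u/ — between /p/ and /b/, in an unstressed syllable — surfaces as [ə] (rule 1).
/b/ — between /u/ and /u/; rule 2 does not apply here → [b].
Rule 1 applies to /u/ (between /b/ and /ɡ/: in an unstressed syllable) → [ə].
/ɡ/ (between /u/ and /r/) is in the target of rule 2 but the environment (word-finally) is not met → [ɡ].
/u/ (between /r/ and /b/): rule 1 targets it, but not in an unstressed syllable → unchanged [u].
/b/ (word-final) occurs word-finally → [p] by rule 2.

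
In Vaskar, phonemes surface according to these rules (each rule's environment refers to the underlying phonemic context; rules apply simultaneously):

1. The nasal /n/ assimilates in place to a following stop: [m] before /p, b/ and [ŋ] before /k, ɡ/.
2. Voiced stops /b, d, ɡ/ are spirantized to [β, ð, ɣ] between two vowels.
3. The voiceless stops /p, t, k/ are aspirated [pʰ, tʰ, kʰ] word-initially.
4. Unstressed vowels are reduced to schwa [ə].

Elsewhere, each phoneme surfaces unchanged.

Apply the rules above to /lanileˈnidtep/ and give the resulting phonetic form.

[lənələˈnidtəp]

/l/ — not in any rule's target class → [l].
/a/ (between /l/ and /n/) occurs in an unstressed syllable → [ə] by rule 4.
/n/ (between /a/ and /i/) fails the environment for rule 1, so it stays [n].
Rule 4 applies to /i/ (between /n/ and /l/: in an unstressed syllable) → [ə].
/l/ stays [l].
/e/ (between /l/ and /n/): in an unstressed syllable, so rule 4 applies → [ə].
/n/ (between /e/ and /i/) fails the environment for rule 1, so it stays [n].
/i/ (between /n/ and /d/): rule 4 targets it, but not in an unstressed syllable → unchanged [i].
/d/ (between /i/ and /t/) fails the environment for rule 2, so it stays [d].
/t/ (between /d/ and /e/) is in the target of rule 3 but the environment (word-initially) is not met → [t].
/e/ (between /t/ and /p/) occurs in an unstressed syllable → [ə] by rule 4.
/p/ (word-final): rule 3 targets it, but not word-initially → unchanged [p].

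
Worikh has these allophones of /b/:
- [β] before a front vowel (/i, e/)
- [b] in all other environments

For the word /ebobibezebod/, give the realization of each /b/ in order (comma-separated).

Occurrence 1 (position 2): no conditioning environment matches → elsewhere allophone [b].
Occurrence 2 (position 4): before a front vowel (/i, e/) → [β].
Occurrence 3 (position 6): before a front vowel (/i, e/) → [β].
Occurrence 4 (position 10): no conditioning environment matches → elsewhere allophone [b].

[b], [β], [β], [b]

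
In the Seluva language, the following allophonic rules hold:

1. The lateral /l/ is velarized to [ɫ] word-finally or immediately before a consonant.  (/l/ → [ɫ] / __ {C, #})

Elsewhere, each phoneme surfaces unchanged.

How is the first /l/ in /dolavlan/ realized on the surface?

[l]

/l/ (between /o/ and /a/) is in the target of rule 1 but the environment (word-finally or immediately before a consonant) is not met → [l].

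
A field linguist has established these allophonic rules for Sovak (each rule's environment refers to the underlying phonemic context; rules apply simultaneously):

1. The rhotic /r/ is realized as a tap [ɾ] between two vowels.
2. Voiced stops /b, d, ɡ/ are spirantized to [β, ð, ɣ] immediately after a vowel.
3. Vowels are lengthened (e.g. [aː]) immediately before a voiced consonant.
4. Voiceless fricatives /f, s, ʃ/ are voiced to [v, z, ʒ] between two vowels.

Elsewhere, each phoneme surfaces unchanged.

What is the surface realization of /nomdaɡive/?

[noːmdaːɣiːve]

/n/ (word-initial) is unaffected → [n].
/o/ (between /n/ and /m/): before a voiced consonant, so rule 3 applies → [oː].
/m/ (between /o/ and /d/): no rule targets it → [m].
/d/ (between /m/ and /a/) is in the target of rule 2 but the environment (immediately after a vowel) is not met → [d].
/a/ (between /d/ and /ɡ/) occurs before a voiced consonant → [aː] by rule 3.
/ɡ/ meets the environment for rule 2 (immediately after a vowel) → [ɣ].
Rule 3 applies to /i/ (between /ɡ/ and /v/: before a voiced consonant) → [iː].
/v/ stays [v].
/e/ — word-final; rule 3 does not apply here → [e].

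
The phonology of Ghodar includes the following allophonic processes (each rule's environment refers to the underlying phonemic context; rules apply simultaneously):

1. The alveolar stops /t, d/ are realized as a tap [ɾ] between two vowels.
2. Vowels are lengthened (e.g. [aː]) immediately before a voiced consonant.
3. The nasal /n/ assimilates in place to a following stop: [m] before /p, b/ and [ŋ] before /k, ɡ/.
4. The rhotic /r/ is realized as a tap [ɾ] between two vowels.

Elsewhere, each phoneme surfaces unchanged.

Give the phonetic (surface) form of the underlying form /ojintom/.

/o/ meets the environment for rule 2 (before a voiced consonant) → [oː].
/j/ (between /o/ and /i/): no rule targets it → [j].
/i/ — between /j/ and /n/, before a voiced consonant — surfaces as [iː] (rule 2).
/n/ — between /i/ and /t/; rule 3 does not apply here → [n].
/t/ (between /n/ and /o/) fails the environment for rule 1, so it stays [t].
/o/ meets the environment for rule 2 (before a voiced consonant) → [oː].
/m/ (word-final) is unaffected → [m].

[oːjiːntoːm]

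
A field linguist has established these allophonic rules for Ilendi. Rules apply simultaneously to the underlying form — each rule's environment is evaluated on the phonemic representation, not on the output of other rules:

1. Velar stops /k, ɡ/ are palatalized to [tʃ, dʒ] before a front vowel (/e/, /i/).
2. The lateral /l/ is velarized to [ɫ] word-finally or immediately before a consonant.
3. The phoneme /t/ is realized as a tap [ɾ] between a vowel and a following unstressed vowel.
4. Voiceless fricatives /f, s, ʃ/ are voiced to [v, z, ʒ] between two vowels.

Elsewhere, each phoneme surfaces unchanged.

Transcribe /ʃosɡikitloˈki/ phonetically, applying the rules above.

/ʃ/ (word-initial): rule 4 targets it, but not between two vowels → unchanged [ʃ].
/o/ (between /ʃ/ and /s/) is unaffected → [o].
/s/ (between /o/ and /ɡ/) is in the target of rule 4 but the environment (between two vowels) is not met → [s].
/ɡ/ meets the environment for rule 1 (before a front vowel) → [dʒ].
/i/ — not in any rule's target class → [i].
/k/ (between /i/ and /i/) occurs before a front vowel → [tʃ] by rule 1.
/i/ (between /k/ and /t/) is unaffected → [i].
/t/ (between /i/ and /l/) fails the environment for rule 3, so it stays [t].
/l/ — between /t/ and /o/; rule 2 does not apply here → [l].
/o/ — not in any rule's target class → [o].
/k/ — between /o/ and /i/, before a front vowel — surfaces as [tʃ] (rule 1).
/i/ (word-final): no rule targets it → [i].

[ʃosdʒitʃitloˈtʃi]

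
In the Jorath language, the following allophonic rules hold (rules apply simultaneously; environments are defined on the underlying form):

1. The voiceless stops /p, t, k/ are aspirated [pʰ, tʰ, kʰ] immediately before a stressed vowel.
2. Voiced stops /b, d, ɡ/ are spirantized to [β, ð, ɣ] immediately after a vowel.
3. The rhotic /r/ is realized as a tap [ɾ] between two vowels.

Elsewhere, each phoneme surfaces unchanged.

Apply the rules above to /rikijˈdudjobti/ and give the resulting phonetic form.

[rikijˈduðjoβti]

/r/ (word-initial) is in the target of rule 3 but the environment (between two vowels) is not met → [r].
/i/ (between /r/ and /k/): no rule targets it → [i].
/k/ (between /i/ and /i/): rule 1 targets it, but not immediately before a stressed vowel → unchanged [k].
/i/ (between /k/ and /j/): no rule targets it → [i].
/j/ (between /i/ and /d/): no rule targets it → [j].
/d/ (between /j/ and /u/) fails the environment for rule 2, so it stays [d].
/u/ stays [u].
Rule 2 applies to /d/ (between /u/ and /j/: immediately after a vowel) → [ð].
/j/ (between /d/ and /o/) is unaffected → [j].
/o/ (between /j/ and /b/) is unaffected → [o].
/b/ — between /o/ and /t/, immediately after a vowel — surfaces as [β] (rule 2).
/t/ — between /b/ and /i/; rule 1 does not apply here → [t].
/i/ (word-final) is unaffected → [i].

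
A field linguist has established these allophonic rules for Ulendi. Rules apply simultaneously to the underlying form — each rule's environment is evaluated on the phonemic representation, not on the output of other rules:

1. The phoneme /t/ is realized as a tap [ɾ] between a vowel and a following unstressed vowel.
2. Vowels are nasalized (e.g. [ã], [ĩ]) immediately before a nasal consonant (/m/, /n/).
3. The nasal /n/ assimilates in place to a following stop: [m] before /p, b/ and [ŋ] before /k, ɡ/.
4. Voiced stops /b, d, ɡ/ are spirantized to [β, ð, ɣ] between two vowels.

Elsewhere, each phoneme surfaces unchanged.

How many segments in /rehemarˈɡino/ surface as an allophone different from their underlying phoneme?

Segments that undergo a rule: /e/ → [ẽ] (rule 2); /i/ → [ĩ] (rule 2).
All other segments surface unchanged.

2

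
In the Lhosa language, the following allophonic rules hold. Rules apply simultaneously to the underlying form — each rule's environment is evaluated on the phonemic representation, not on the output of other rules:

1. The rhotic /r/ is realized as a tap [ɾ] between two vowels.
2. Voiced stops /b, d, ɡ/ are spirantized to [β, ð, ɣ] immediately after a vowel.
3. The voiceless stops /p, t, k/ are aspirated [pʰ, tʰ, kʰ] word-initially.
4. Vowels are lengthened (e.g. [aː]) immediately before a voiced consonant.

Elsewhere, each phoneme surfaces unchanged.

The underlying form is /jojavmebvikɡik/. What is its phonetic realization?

[joːjaːvmeːβvikɡik]

/o/ (between /j/ and /j/) occurs before a voiced consonant → [oː] by rule 4.
/a/ (between /j/ and /v/): before a voiced consonant, so rule 4 applies → [aː].
Rule 4 applies to /e/ (between /m/ and /b/: before a voiced consonant) → [eː].
/b/ meets the environment for rule 2 (immediately after a vowel) → [β].
/i/ (between /v/ and /k/) fails the environment for rule 4, so it stays [i].
/k/ — between /i/ and /ɡ/; rule 3 does not apply here → [k].
/ɡ/ (between /k/ and /i/) is in the target of rule 2 but the environment (immediately after a vowel) is not met → [ɡ].
/i/ (between /ɡ/ and /k/) is in the target of rule 4 but the environment (before a voiced consonant) is not met → [i].
/k/ (word-final): rule 3 targets it, but not word-initially → unchanged [k].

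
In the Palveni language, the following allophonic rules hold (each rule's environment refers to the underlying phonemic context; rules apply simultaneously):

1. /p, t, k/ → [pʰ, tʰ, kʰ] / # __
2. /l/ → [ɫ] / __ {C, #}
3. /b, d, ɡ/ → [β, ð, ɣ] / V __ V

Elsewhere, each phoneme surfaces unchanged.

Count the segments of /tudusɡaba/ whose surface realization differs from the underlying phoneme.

3

Segments that undergo a rule: /t/ → [tʰ] (rule 1); /d/ → [ð] (rule 3); /b/ → [β] (rule 3).
All other segments surface unchanged.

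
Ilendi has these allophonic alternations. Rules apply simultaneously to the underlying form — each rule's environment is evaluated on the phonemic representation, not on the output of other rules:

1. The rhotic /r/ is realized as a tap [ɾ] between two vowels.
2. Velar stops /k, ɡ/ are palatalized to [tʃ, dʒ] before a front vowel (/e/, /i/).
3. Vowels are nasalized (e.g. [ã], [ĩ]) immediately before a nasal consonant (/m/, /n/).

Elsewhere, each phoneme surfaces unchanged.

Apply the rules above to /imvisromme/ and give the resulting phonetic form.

/i/ (word-initial) occurs before a nasal consonant → [ĩ] by rule 3.
/m/ — not in any rule's target class → [m].
/v/ (between /m/ and /i/): no rule targets it → [v].
/i/ (between /v/ and /s/) fails the environment for rule 3, so it stays [i].
/s/ stays [s].
/r/ (between /s/ and /o/) fails the environment for rule 1, so it stays [r].
/o/ (between /r/ and /m/): before a nasal consonant, so rule 3 applies → [õ].
/m/ stays [m].
/m/ (between /m/ and /e/): no rule targets it → [m].
/e/ (word-final) is in the target of rule 3 but the environment (before a nasal consonant) is not met → [e].

[ĩmvisrõmme]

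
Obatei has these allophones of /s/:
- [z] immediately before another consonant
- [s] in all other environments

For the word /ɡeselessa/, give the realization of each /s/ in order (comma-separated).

[s], [z], [s]

Occurrence 1 (position 3): no conditioning environment matches → elsewhere allophone [s].
Occurrence 2 (position 7): immediately before another consonant → [z].
Occurrence 3 (position 8): no conditioning environment matches → elsewhere allophone [s].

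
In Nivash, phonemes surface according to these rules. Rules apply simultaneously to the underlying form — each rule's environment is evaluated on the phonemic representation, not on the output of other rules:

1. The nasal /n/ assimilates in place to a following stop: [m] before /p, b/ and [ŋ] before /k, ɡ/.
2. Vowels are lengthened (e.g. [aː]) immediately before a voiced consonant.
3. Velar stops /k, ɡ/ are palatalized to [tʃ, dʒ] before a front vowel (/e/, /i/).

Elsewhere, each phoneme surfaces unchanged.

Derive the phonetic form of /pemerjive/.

[peːmeːrjiːve]

/e/ — between /p/ and /m/, before a voiced consonant — surfaces as [eː] (rule 2).
Rule 2 applies to /e/ (between /m/ and /r/: before a voiced consonant) → [eː].
/i/ meets the environment for rule 2 (before a voiced consonant) → [iː].
/e/ (word-final) is in the target of rule 2 but the environment (before a voiced consonant) is not met → [e].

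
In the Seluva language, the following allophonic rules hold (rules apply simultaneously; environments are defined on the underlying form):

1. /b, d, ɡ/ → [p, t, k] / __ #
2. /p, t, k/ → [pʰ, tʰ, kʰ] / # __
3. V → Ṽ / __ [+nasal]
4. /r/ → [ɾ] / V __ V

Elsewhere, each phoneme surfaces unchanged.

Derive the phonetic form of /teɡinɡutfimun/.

[tʰeɡĩnɡutfĩmũn]

Rule 2 applies to /t/ (word-initial: word-initially) → [tʰ].
/e/ (between /t/ and /ɡ/) is in the target of rule 3 but the environment (before a nasal consonant) is not met → [e].
/ɡ/ (between /e/ and /i/) fails the environment for rule 1, so it stays [ɡ].
/i/ (between /ɡ/ and /n/) occurs before a nasal consonant → [ĩ] by rule 3.
/ɡ/ (between /n/ and /u/) fails the environment for rule 1, so it stays [ɡ].
/u/ (between /ɡ/ and /t/) is in the target of rule 3 but the environment (before a nasal consonant) is not met → [u].
/t/ (between /u/ and /f/): rule 2 targets it, but not word-initially → unchanged [t].
/i/ (between /f/ and /m/) occurs before a nasal consonant → [ĩ] by rule 3.
Rule 3 applies to /u/ (between /m/ and /n/: before a nasal consonant) → [ũ].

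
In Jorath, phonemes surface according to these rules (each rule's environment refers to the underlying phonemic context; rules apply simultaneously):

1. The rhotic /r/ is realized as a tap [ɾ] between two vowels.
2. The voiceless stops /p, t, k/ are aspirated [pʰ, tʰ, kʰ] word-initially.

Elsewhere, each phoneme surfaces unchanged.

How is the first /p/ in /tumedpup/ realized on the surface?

/p/ (between /d/ and /u/): rule 2 targets it, but not word-initially → unchanged [p].

[p]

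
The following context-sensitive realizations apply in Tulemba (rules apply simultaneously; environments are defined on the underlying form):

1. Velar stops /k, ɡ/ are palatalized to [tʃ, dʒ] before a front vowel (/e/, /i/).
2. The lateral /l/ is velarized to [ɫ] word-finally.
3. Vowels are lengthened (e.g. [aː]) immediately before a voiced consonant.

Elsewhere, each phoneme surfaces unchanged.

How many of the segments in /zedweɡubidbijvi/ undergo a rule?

5

Segments that undergo a rule: /e/ → [eː] (rule 3); /e/ → [eː] (rule 3); /u/ → [uː] (rule 3); /i/ → [iː] (rule 3); /i/ → [iː] (rule 3).
All other segments surface unchanged.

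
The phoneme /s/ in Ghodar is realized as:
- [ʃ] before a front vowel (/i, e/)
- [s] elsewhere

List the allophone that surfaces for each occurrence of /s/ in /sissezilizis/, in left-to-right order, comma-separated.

Occurrence 1 (position 1): before a front vowel (/i, e/) → [ʃ].
Occurrence 2 (position 3): no conditioning environment matches → elsewhere allophone [s].
Occurrence 3 (position 4): before a front vowel (/i, e/) → [ʃ].
Occurrence 4 (position 12): no conditioning environment matches → elsewhere allophone [s].

[ʃ], [s], [ʃ], [s]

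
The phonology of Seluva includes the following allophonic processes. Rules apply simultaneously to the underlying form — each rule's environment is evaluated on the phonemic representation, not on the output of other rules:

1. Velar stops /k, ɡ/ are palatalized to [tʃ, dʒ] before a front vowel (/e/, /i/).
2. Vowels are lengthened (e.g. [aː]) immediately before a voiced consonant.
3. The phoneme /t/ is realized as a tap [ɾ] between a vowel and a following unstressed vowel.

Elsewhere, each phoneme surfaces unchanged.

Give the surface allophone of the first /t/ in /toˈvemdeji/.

/t/ — word-initial; rule 3 does not apply here → [t].

[t]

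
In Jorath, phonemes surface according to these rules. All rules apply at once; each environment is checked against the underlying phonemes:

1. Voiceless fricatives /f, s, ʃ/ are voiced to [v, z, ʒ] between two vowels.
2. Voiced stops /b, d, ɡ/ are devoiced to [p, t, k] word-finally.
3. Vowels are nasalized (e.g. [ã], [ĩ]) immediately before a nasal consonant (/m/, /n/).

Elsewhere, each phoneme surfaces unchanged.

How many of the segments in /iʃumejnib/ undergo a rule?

Segments that undergo a rule: /ʃ/ → [ʒ] (rule 1); /u/ → [ũ] (rule 3); /b/ → [p] (rule 2).
All other segments surface unchanged.

3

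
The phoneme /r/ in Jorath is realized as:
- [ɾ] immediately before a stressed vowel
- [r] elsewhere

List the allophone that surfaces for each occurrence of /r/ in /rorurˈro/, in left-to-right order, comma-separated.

[r], [r], [r], [ɾ]

Occurrence 1 (position 1): no conditioning environment matches → elsewhere allophone [r].
Occurrence 2 (position 3): no conditioning environment matches → elsewhere allophone [r].
Occurrence 3 (position 5): no conditioning environment matches → elsewhere allophone [r].
Occurrence 4 (position 6): immediately before a stressed vowel → [ɾ].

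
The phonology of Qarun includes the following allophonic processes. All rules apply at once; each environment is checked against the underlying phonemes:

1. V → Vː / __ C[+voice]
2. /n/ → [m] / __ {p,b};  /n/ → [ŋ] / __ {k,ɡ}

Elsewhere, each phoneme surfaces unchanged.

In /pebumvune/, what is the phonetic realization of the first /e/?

[eː]

/e/ meets the environment for rule 1 (before a voiced consonant) → [eː].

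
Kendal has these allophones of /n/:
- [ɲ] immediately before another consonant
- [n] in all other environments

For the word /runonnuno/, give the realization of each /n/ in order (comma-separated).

[n], [ɲ], [n], [n]

Occurrence 1 (position 3): no conditioning environment matches → elsewhere allophone [n].
Occurrence 2 (position 5): immediately before another consonant → [ɲ].
Occurrence 3 (position 6): no conditioning environment matches → elsewhere allophone [n].
Occurrence 4 (position 8): no conditioning environment matches → elsewhere allophone [n].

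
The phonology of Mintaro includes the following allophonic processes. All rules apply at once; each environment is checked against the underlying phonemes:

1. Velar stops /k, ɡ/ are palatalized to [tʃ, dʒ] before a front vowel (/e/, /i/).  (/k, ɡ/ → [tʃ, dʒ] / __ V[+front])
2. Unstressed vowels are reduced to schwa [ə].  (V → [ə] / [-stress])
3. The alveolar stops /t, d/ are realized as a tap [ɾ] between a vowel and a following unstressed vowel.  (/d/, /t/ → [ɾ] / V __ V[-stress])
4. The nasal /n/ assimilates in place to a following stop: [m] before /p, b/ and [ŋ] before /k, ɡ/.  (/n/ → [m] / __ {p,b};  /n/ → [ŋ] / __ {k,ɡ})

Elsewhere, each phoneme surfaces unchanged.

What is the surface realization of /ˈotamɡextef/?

[ˈoɾəmdʒəxtəf]

/o/ (word-initial): rule 2 targets it, but not in an unstressed syllable → unchanged [o].
/t/ (between /o/ and /a/) occurs between a vowel and a following unstressed vowel → [ɾ] by rule 3.
Rule 2 applies to /a/ (between /t/ and /m/: in an unstressed syllable) → [ə].
/m/ stays [m].
/ɡ/ (between /m/ and /e/) occurs before a front vowel → [dʒ] by rule 1.
/e/ meets the environment for rule 2 (in an unstressed syllable) → [ə].
/x/ (between /e/ and /t/): no rule targets it → [x].
/t/ (between /x/ and /e/) fails the environment for rule 3, so it stays [t].
/e/ (between /t/ and /f/) occurs in an unstressed syllable → [ə] by rule 2.
/f/ — not in any rule's target class → [f].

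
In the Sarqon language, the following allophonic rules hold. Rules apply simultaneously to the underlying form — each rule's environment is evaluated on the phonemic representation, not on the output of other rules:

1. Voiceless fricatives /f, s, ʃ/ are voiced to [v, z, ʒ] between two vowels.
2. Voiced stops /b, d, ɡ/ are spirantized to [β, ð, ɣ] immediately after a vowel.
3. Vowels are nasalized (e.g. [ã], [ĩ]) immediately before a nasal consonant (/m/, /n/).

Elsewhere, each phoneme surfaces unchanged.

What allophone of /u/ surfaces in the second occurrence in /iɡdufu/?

[u]

/u/ — word-final; rule 3 does not apply here → [u].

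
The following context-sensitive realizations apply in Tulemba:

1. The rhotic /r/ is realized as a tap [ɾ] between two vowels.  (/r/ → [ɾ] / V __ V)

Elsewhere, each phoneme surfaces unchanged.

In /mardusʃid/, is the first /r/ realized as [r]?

Yes

/r/ (between /a/ and /d/) is in the target of rule 1 but the environment (between two vowels) is not met → [r].
The actual realization is [r], which matches [r].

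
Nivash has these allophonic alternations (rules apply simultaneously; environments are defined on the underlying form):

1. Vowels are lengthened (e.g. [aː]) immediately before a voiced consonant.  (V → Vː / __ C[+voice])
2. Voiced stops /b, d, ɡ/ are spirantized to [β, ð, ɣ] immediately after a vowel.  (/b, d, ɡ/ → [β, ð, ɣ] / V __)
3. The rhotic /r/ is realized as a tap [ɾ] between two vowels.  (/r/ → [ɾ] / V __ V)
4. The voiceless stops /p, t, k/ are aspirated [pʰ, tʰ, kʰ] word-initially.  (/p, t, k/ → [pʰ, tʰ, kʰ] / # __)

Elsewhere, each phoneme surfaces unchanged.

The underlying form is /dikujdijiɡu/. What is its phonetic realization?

[dikuːjdiːjiːɣu]

/d/ (word-initial) fails the environment for rule 2, so it stays [d].
/i/ (between /d/ and /k/) is in the target of rule 1 but the environment (before a voiced consonant) is not met → [i].
/k/ (between /i/ and /u/): rule 4 targets it, but not word-initially → unchanged [k].
/u/ — between /k/ and /j/, before a voiced consonant — surfaces as [uː] (rule 1).
/j/ — not in any rule's target class → [j].
/d/ (between /j/ and /i/) is in the target of rule 2 but the environment (immediately after a vowel) is not met → [d].
/i/ — between /d/ and /j/, before a voiced consonant — surfaces as [iː] (rule 1).
/j/ (between /i/ and /i/): no rule targets it → [j].
/i/ (between /j/ and /ɡ/) occurs before a voiced consonant → [iː] by rule 1.
/ɡ/ — between /i/ and /u/, immediately after a vowel — surfaces as [ɣ] (rule 2).
/u/ — word-final; rule 1 does not apply here → [u].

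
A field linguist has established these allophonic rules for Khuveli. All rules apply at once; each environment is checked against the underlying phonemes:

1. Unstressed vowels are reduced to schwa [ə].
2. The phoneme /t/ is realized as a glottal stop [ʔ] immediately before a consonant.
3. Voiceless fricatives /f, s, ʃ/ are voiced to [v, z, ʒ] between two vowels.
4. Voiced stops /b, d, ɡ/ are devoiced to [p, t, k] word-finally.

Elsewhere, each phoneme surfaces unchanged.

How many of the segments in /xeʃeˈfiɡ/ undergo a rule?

Segments that undergo a rule: /e/ → [ə] (rule 1); /ʃ/ → [ʒ] (rule 3); /e/ → [ə] (rule 1); /f/ → [v] (rule 3); /ɡ/ → [k] (rule 4).
All other segments surface unchanged.

5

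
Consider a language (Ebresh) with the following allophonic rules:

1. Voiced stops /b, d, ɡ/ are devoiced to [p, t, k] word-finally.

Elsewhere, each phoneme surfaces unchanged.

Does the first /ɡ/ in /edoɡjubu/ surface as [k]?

No

/ɡ/ (between /o/ and /j/): rule 1 targets it, but not word-finally → unchanged [ɡ].
The actual realization is [ɡ], not [k].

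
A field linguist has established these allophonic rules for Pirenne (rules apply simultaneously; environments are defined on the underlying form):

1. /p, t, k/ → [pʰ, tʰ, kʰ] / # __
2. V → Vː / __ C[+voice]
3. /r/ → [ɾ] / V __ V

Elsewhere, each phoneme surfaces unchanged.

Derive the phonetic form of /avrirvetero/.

Rule 2 applies to /a/ (word-initial: before a voiced consonant) → [aː].
/v/ (between /a/ and /r/): no rule targets it → [v].
/r/ (between /v/ and /i/) is in the target of rule 3 but the environment (between two vowels) is not met → [r].
/i/ (between /r/ and /r/): before a voiced consonant, so rule 2 applies → [iː].
/r/ (between /i/ and /v/) fails the environment for rule 3, so it stays [r].
/v/ — not in any rule's target class → [v].
/e/ — between /v/ and /t/; rule 2 does not apply here → [e].
/t/ — between /e/ and /e/; rule 1 does not apply here → [t].
/e/ — between /t/ and /r/, before a voiced consonant — surfaces as [eː] (rule 2).
Rule 3 applies to /r/ (between /e/ and /o/: between two vowels) → [ɾ].
/o/ (word-final): rule 2 targets it, but not before a voiced consonant → unchanged [o].

[aːvriːrveteːɾo]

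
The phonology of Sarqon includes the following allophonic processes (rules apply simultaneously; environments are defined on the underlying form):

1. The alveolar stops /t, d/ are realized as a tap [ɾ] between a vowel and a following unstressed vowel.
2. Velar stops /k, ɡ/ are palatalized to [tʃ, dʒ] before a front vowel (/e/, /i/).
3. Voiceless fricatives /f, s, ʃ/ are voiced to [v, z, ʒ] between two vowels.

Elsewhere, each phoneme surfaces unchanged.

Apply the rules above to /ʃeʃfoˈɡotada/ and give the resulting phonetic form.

/ʃ/ (word-initial) is in the target of rule 3 but the environment (between two vowels) is not met → [ʃ].
/e/ stays [e].
/ʃ/ (between /e/ and /f/) fails the environment for rule 3, so it stays [ʃ].
/f/ (between /ʃ/ and /o/) is in the target of rule 3 but the environment (between two vowels) is not met → [f].
/o/ — not in any rule's target class → [o].
/ɡ/ (between /o/ and /o/) is in the target of rule 2 but the environment (before a front vowel) is not met → [ɡ].
/o/ (between /ɡ/ and /t/): no rule targets it → [o].
/t/ (between /o/ and /a/): between a vowel and a following unstressed vowel, so rule 1 applies → [ɾ].
/a/ (between /t/ and /d/) is unaffected → [a].
/d/ (between /a/ and /a/): between a vowel and a following unstressed vowel, so rule 1 applies → [ɾ].
/a/ (word-final): no rule targets it → [a].

[ʃeʃfoˈɡoɾaɾa]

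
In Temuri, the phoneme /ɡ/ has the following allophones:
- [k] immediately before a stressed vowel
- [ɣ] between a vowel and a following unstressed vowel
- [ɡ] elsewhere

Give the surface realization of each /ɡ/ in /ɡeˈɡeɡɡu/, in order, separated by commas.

Occurrence 1 (position 1): no conditioning environment matches → elsewhere allophone [ɡ].
Occurrence 2 (position 3): immediately before a stressed vowel → [k].
Occurrence 3 (position 5): no conditioning environment matches → elsewhere allophone [ɡ].
Occurrence 4 (position 6): no conditioning environment matches → elsewhere allophone [ɡ].

[ɡ], [k], [ɡ], [ɡ]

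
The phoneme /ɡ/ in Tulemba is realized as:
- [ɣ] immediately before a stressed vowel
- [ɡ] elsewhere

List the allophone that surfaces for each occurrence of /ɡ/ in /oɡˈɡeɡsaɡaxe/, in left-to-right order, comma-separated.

[ɡ], [ɣ], [ɡ], [ɡ]

Occurrence 1 (position 2): no conditioning environment matches → elsewhere allophone [ɡ].
Occurrence 2 (position 3): immediately before a stressed vowel → [ɣ].
Occurrence 3 (position 5): no conditioning environment matches → elsewhere allophone [ɡ].
Occurrence 4 (position 8): no conditioning environment matches → elsewhere allophone [ɡ].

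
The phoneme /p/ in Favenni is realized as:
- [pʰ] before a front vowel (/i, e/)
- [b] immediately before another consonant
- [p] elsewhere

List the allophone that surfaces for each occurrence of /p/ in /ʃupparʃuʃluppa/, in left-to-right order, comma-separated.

[b], [p], [b], [p]

Occurrence 1 (position 3): immediately before another consonant → [b].
Occurrence 2 (position 4): no conditioning environment matches → elsewhere allophone [p].
Occurrence 3 (position 12): immediately before another consonant → [b].
Occurrence 4 (position 13): no conditioning environment matches → elsewhere allophone [p].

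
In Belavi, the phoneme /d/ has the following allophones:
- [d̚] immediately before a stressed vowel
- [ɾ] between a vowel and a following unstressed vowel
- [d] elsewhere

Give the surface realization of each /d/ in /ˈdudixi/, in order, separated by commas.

[d̚], [ɾ]

Occurrence 1 (position 1): immediately before a stressed vowel → [d̚].
Occurrence 2 (position 3): between a vowel and a following unstressed vowel → [ɾ].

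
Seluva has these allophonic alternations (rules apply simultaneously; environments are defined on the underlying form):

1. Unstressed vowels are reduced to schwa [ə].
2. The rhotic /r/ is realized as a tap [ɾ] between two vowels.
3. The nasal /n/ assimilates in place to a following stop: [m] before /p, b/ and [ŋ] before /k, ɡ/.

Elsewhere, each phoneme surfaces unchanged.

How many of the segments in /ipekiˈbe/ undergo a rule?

3

Segments that undergo a rule: /i/ → [ə] (rule 1); /e/ → [ə] (rule 1); /i/ → [ə] (rule 1).
All other segments surface unchanged.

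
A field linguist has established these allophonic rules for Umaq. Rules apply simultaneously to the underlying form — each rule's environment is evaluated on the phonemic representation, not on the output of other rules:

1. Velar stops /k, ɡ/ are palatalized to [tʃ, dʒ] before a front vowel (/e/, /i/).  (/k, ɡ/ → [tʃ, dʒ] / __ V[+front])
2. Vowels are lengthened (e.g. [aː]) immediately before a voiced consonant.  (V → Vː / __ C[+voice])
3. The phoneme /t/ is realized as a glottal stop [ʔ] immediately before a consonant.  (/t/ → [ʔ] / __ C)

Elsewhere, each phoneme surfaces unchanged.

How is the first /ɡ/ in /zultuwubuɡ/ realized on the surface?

[ɡ]

/ɡ/ (word-final) is in the target of rule 1 but the environment (before a front vowel) is not met → [ɡ].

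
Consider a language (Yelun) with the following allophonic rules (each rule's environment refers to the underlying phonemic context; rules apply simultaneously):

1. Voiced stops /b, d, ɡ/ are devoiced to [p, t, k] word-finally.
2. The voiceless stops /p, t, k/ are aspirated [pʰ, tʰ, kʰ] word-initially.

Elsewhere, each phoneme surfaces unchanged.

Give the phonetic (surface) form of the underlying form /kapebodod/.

[kʰapebodot]

/k/ (word-initial): word-initially, so rule 2 applies → [kʰ].
/p/ (between /a/ and /e/) is in the target of rule 2 but the environment (word-initially) is not met → [p].
/b/ — between /e/ and /o/; rule 1 does not apply here → [b].
/d/ (between /o/ and /o/) fails the environment for rule 1, so it stays [d].
/d/ meets the environment for rule 1 (word-finally) → [t].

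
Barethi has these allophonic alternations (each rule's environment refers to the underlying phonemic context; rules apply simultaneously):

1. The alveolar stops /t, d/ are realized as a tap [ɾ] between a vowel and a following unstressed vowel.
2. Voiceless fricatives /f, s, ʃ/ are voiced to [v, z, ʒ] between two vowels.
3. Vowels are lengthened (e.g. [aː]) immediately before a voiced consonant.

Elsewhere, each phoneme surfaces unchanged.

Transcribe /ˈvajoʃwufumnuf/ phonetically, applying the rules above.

[ˈvaːjoʃwuvuːmnuf]

/a/ (between /v/ and /j/): before a voiced consonant, so rule 3 applies → [aː].
/o/ — between /j/ and /ʃ/; rule 3 does not apply here → [o].
/ʃ/ (between /o/ and /w/) is in the target of rule 2 but the environment (between two vowels) is not met → [ʃ].
/u/ (between /w/ and /f/) fails the environment for rule 3, so it stays [u].
/f/ — between /u/ and /u/, between two vowels — surfaces as [v] (rule 2).
/u/ (between /f/ and /m/): before a voiced consonant, so rule 3 applies → [uː].
/u/ (between /n/ and /f/) is in the target of rule 3 but the environment (before a voiced consonant) is not met → [u].
/f/ (word-final) fails the environment for rule 2, so it stays [f].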